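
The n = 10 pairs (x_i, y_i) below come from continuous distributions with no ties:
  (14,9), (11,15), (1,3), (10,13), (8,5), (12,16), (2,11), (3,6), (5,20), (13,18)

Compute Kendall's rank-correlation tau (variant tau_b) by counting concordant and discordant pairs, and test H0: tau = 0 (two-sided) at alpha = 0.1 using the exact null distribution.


Step 1: Enumerate the 45 unordered pairs (i,j) with i<j and classify each by sign(x_j-x_i) * sign(y_j-y_i).
  (1,2):dx=-3,dy=+6->D; (1,3):dx=-13,dy=-6->C; (1,4):dx=-4,dy=+4->D; (1,5):dx=-6,dy=-4->C
  (1,6):dx=-2,dy=+7->D; (1,7):dx=-12,dy=+2->D; (1,8):dx=-11,dy=-3->C; (1,9):dx=-9,dy=+11->D
  (1,10):dx=-1,dy=+9->D; (2,3):dx=-10,dy=-12->C; (2,4):dx=-1,dy=-2->C; (2,5):dx=-3,dy=-10->C
  (2,6):dx=+1,dy=+1->C; (2,7):dx=-9,dy=-4->C; (2,8):dx=-8,dy=-9->C; (2,9):dx=-6,dy=+5->D
  (2,10):dx=+2,dy=+3->C; (3,4):dx=+9,dy=+10->C; (3,5):dx=+7,dy=+2->C; (3,6):dx=+11,dy=+13->C
  (3,7):dx=+1,dy=+8->C; (3,8):dx=+2,dy=+3->C; (3,9):dx=+4,dy=+17->C; (3,10):dx=+12,dy=+15->C
  (4,5):dx=-2,dy=-8->C; (4,6):dx=+2,dy=+3->C; (4,7):dx=-8,dy=-2->C; (4,8):dx=-7,dy=-7->C
  (4,9):dx=-5,dy=+7->D; (4,10):dx=+3,dy=+5->C; (5,6):dx=+4,dy=+11->C; (5,7):dx=-6,dy=+6->D
  (5,8):dx=-5,dy=+1->D; (5,9):dx=-3,dy=+15->D; (5,10):dx=+5,dy=+13->C; (6,7):dx=-10,dy=-5->C
  (6,8):dx=-9,dy=-10->C; (6,9):dx=-7,dy=+4->D; (6,10):dx=+1,dy=+2->C; (7,8):dx=+1,dy=-5->D
  (7,9):dx=+3,dy=+9->C; (7,10):dx=+11,dy=+7->C; (8,9):dx=+2,dy=+14->C; (8,10):dx=+10,dy=+12->C
  (9,10):dx=+8,dy=-2->D
Step 2: C = 31, D = 14, total pairs = 45.
Step 3: tau = (C - D)/(n(n-1)/2) = (31 - 14)/45 = 0.377778.
Step 4: Exact two-sided p-value (enumerate n! = 3628800 permutations of y under H0): p = 0.155742.
Step 5: alpha = 0.1. fail to reject H0.

tau_b = 0.3778 (C=31, D=14), p = 0.155742, fail to reject H0.


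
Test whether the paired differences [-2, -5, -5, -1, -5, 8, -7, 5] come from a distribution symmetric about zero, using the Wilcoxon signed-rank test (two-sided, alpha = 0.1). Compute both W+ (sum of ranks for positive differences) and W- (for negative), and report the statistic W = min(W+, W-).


Step 1: Drop any zero differences (none here) and take |d_i|.
|d| = [2, 5, 5, 1, 5, 8, 7, 5]
Step 2: Midrank |d_i| (ties get averaged ranks).
ranks: |2|->2, |5|->4.5, |5|->4.5, |1|->1, |5|->4.5, |8|->8, |7|->7, |5|->4.5
Step 3: Attach original signs; sum ranks with positive sign and with negative sign.
W+ = 8 + 4.5 = 12.5
W- = 2 + 4.5 + 4.5 + 1 + 4.5 + 7 = 23.5
(Check: W+ + W- = 36 should equal n(n+1)/2 = 36.)
Step 4: Test statistic W = min(W+, W-) = 12.5.
Step 5: Ties in |d|, so use the tie-corrected normal approximation.
        E[W] = n(n+1)/4 = 8*9/4 = 18.
        Tie groups: |d|=5 (t=4); sum(t^3 - t) = 60.
        Var[W] = n(n+1)(2n+1)/24 - sum(t^3-t)/48 = 1224/24 - 60/48 = 49.75.
        z = (W - E[W]) / sqrt(Var[W]) = (12.5 - 18) / 7.0534 = -0.7798.
        Two-sided p = 2*Phi(z) = 0.435527.
Step 6: alpha = 0.1. fail to reject H0.

W+ = 12.5, W- = 23.5, W = min = 12.5, p = 0.435527, fail to reject H0.


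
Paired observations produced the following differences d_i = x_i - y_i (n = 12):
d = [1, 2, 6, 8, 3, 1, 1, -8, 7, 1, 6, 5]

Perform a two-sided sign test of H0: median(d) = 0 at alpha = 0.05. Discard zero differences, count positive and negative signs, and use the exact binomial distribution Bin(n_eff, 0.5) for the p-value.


Step 1: Discard zero differences. Original n = 12; n_eff = number of nonzero differences = 12.
Nonzero differences (with sign): +1, +2, +6, +8, +3, +1, +1, -8, +7, +1, +6, +5
Step 2: Count signs: positive = 11, negative = 1.
Step 3: Under H0: P(positive) = 0.5, so the number of positives S ~ Bin(12, 0.5).
Step 4: Two-sided exact p-value = sum of Bin(12,0.5) probabilities at or below the observed probability = 0.006348.
Step 5: alpha = 0.05. reject H0.

n_eff = 12, pos = 11, neg = 1, p = 0.006348, reject H0.


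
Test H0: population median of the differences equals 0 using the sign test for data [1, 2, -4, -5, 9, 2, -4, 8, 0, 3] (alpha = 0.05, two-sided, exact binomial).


Step 1: Discard zero differences. Original n = 10; n_eff = number of nonzero differences = 9.
Nonzero differences (with sign): +1, +2, -4, -5, +9, +2, -4, +8, +3
Step 2: Count signs: positive = 6, negative = 3.
Step 3: Under H0: P(positive) = 0.5, so the number of positives S ~ Bin(9, 0.5).
Step 4: Two-sided exact p-value = sum of Bin(9,0.5) probabilities at or below the observed probability = 0.507812.
Step 5: alpha = 0.05. fail to reject H0.

n_eff = 9, pos = 6, neg = 3, p = 0.507812, fail to reject H0.


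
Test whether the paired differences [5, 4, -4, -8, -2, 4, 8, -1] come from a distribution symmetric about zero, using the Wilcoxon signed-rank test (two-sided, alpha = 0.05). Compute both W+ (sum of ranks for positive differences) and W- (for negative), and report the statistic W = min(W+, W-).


Step 1: Drop any zero differences (none here) and take |d_i|.
|d| = [5, 4, 4, 8, 2, 4, 8, 1]
Step 2: Midrank |d_i| (ties get averaged ranks).
ranks: |5|->6, |4|->4, |4|->4, |8|->7.5, |2|->2, |4|->4, |8|->7.5, |1|->1
Step 3: Attach original signs; sum ranks with positive sign and with negative sign.
W+ = 6 + 4 + 4 + 7.5 = 21.5
W- = 4 + 7.5 + 2 + 1 = 14.5
(Check: W+ + W- = 36 should equal n(n+1)/2 = 36.)
Step 4: Test statistic W = min(W+, W-) = 14.5.
Step 5: Ties in |d|, so use the tie-corrected normal approximation.
        E[W] = n(n+1)/4 = 8*9/4 = 18.
        Tie groups: |d|=4 (t=3), |d|=8 (t=2); sum(t^3 - t) = 30.
        Var[W] = n(n+1)(2n+1)/24 - sum(t^3-t)/48 = 1224/24 - 30/48 = 50.375.
        z = (W - E[W]) / sqrt(Var[W]) = (14.5 - 18) / 7.0975 = -0.4931.
        Two-sided p = 2*Phi(z) = 0.621921.
Step 6: alpha = 0.05. fail to reject H0.

W+ = 21.5, W- = 14.5, W = min = 14.5, p = 0.621921, fail to reject H0.


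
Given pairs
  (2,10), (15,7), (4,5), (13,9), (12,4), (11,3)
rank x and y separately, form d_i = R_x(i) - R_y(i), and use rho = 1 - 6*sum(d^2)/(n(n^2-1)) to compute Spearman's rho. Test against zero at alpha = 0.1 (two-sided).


Step 1: Rank x and y separately (midranks; no ties here).
rank(x): 2->1, 15->6, 4->2, 13->5, 12->4, 11->3
rank(y): 10->6, 7->4, 5->3, 9->5, 4->2, 3->1
Step 2: d_i = R_x(i) - R_y(i); compute d_i^2.
  (1-6)^2=25, (6-4)^2=4, (2-3)^2=1, (5-5)^2=0, (4-2)^2=4, (3-1)^2=4
sum(d^2) = 38.
Step 3: rho = 1 - 6*38 / (6*(6^2 - 1)) = 1 - 228/210 = -0.085714.
Step 4: Under H0, t = rho * sqrt((n-2)/(1-rho^2)) = -0.1721 ~ t(4).
Step 5: Two-sided p-value from the t-distribution with 4 df = 0.871743.
Step 6: alpha = 0.1. fail to reject H0.

rho = -0.0857, p = 0.871743, fail to reject H0 at alpha = 0.1.


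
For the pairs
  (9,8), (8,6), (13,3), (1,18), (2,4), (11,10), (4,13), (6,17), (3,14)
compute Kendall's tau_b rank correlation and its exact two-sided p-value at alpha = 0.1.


Step 1: Enumerate the 36 unordered pairs (i,j) with i<j and classify each by sign(x_j-x_i) * sign(y_j-y_i).
  (1,2):dx=-1,dy=-2->C; (1,3):dx=+4,dy=-5->D; (1,4):dx=-8,dy=+10->D; (1,5):dx=-7,dy=-4->C
  (1,6):dx=+2,dy=+2->C; (1,7):dx=-5,dy=+5->D; (1,8):dx=-3,dy=+9->D; (1,9):dx=-6,dy=+6->D
  (2,3):dx=+5,dy=-3->D; (2,4):dx=-7,dy=+12->D; (2,5):dx=-6,dy=-2->C; (2,6):dx=+3,dy=+4->C
  (2,7):dx=-4,dy=+7->D; (2,8):dx=-2,dy=+11->D; (2,9):dx=-5,dy=+8->D; (3,4):dx=-12,dy=+15->D
  (3,5):dx=-11,dy=+1->D; (3,6):dx=-2,dy=+7->D; (3,7):dx=-9,dy=+10->D; (3,8):dx=-7,dy=+14->D
  (3,9):dx=-10,dy=+11->D; (4,5):dx=+1,dy=-14->D; (4,6):dx=+10,dy=-8->D; (4,7):dx=+3,dy=-5->D
  (4,8):dx=+5,dy=-1->D; (4,9):dx=+2,dy=-4->D; (5,6):dx=+9,dy=+6->C; (5,7):dx=+2,dy=+9->C
  (5,8):dx=+4,dy=+13->C; (5,9):dx=+1,dy=+10->C; (6,7):dx=-7,dy=+3->D; (6,8):dx=-5,dy=+7->D
  (6,9):dx=-8,dy=+4->D; (7,8):dx=+2,dy=+4->C; (7,9):dx=-1,dy=+1->D; (8,9):dx=-3,dy=-3->C
Step 2: C = 11, D = 25, total pairs = 36.
Step 3: tau = (C - D)/(n(n-1)/2) = (11 - 25)/36 = -0.388889.
Step 4: Exact two-sided p-value (enumerate n! = 362880 permutations of y under H0): p = 0.180181.
Step 5: alpha = 0.1. fail to reject H0.

tau_b = -0.3889 (C=11, D=25), p = 0.180181, fail to reject H0.


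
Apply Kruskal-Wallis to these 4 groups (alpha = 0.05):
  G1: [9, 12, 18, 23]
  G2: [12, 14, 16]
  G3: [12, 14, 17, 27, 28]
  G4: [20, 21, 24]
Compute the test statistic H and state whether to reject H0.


Step 1: Combine all N = 15 observations and assign midranks.
sorted (value, group, rank): (9,G1,1), (12,G1,3), (12,G2,3), (12,G3,3), (14,G2,5.5), (14,G3,5.5), (16,G2,7), (17,G3,8), (18,G1,9), (20,G4,10), (21,G4,11), (23,G1,12), (24,G4,13), (27,G3,14), (28,G3,15)
Step 2: Sum ranks within each group.
R_1 = 25 (n_1 = 4)
R_2 = 15.5 (n_2 = 3)
R_3 = 45.5 (n_3 = 5)
R_4 = 34 (n_4 = 3)
Step 3: H = 12/(N(N+1)) * sum(R_i^2/n_i) - 3(N+1)
     = 12/(15*16) * (25^2/4 + 15.5^2/3 + 45.5^2/5 + 34^2/3) - 3*16
     = 0.050000 * 1035.72 - 48
     = 3.785833.
Step 4: Ties present; correction factor C = 1 - 30/(15^3 - 15) = 0.991071. Corrected H = 3.785833 / 0.991071 = 3.819940.
Step 5: Under H0, H ~ chi^2(3); p-value = 0.281575.
Step 6: alpha = 0.05. fail to reject H0.

H = 3.8199, df = 3, p = 0.281575, fail to reject H0.


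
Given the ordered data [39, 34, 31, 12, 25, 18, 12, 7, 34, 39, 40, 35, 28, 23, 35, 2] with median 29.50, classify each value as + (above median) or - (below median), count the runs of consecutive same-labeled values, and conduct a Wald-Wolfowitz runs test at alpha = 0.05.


Step 1: Compute median = 29.50; label A = above, B = below.
Labels in order: AAABBBBBAAAABBAB  (n_A = 8, n_B = 8)
Step 2: Count runs R = 6.
Step 3: Under H0 (random ordering), E[R] = 2*n_A*n_B/(n_A+n_B) + 1 = 2*8*8/16 + 1 = 9.0000.
        Var[R] = 2*n_A*n_B*(2*n_A*n_B - n_A - n_B) / ((n_A+n_B)^2 * (n_A+n_B-1)) = 14336/3840 = 3.7333.
        SD[R] = 1.9322.
Step 4: Continuity-corrected z = (R + 0.5 - E[R]) / SD[R] = (6 + 0.5 - 9.0000) / 1.9322 = -1.2939.
Step 5: Two-sided p-value via normal approximation = 2*(1 - Phi(|z|)) = 0.195709.
Step 6: alpha = 0.05. fail to reject H0.

R = 6, z = -1.2939, p = 0.195709, fail to reject H0.


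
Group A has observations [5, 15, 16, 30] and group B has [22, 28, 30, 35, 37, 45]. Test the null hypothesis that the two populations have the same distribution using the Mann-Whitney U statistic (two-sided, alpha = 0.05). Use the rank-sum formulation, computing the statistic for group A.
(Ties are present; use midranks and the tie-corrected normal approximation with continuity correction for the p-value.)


Step 1: Combine and sort all 10 observations; assign midranks.
sorted (value, group): (5,X), (15,X), (16,X), (22,Y), (28,Y), (30,X), (30,Y), (35,Y), (37,Y), (45,Y)
ranks: 5->1, 15->2, 16->3, 22->4, 28->5, 30->6.5, 30->6.5, 35->8, 37->9, 45->10
Step 2: Rank sum for X: R1 = 1 + 2 + 3 + 6.5 = 12.5.
Step 3: U_X = R1 - n1(n1+1)/2 = 12.5 - 4*5/2 = 12.5 - 10 = 2.5.
       U_Y = n1*n2 - U_X = 24 - 2.5 = 21.5.
Step 4: Ties are present, so use the tie-corrected normal approximation (with continuity correction) for the p-value.
Step 5: p-value = 0.054273; compare to alpha = 0.05. fail to reject H0.

U_X = 2.5, p = 0.054273, fail to reject H0 at alpha = 0.05.


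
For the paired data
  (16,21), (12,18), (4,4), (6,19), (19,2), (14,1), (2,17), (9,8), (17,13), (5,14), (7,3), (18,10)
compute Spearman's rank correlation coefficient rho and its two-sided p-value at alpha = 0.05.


Step 1: Rank x and y separately (midranks; no ties here).
rank(x): 16->9, 12->7, 4->2, 6->4, 19->12, 14->8, 2->1, 9->6, 17->10, 5->3, 7->5, 18->11
rank(y): 21->12, 18->10, 4->4, 19->11, 2->2, 1->1, 17->9, 8->5, 13->7, 14->8, 3->3, 10->6
Step 2: d_i = R_x(i) - R_y(i); compute d_i^2.
  (9-12)^2=9, (7-10)^2=9, (2-4)^2=4, (4-11)^2=49, (12-2)^2=100, (8-1)^2=49, (1-9)^2=64, (6-5)^2=1, (10-7)^2=9, (3-8)^2=25, (5-3)^2=4, (11-6)^2=25
sum(d^2) = 348.
Step 3: rho = 1 - 6*348 / (12*(12^2 - 1)) = 1 - 2088/1716 = -0.216783.
Step 4: Under H0, t = rho * sqrt((n-2)/(1-rho^2)) = -0.7022 ~ t(10).
Step 5: Two-sided p-value from the t-distribution with 10 df = 0.498556.
Step 6: alpha = 0.05. fail to reject H0.

rho = -0.2168, p = 0.498556, fail to reject H0 at alpha = 0.05.


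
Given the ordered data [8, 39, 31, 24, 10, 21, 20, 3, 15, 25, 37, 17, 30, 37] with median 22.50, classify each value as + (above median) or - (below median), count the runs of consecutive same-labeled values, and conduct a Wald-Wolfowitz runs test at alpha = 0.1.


Step 1: Compute median = 22.50; label A = above, B = below.
Labels in order: BAAABBBBBAABAA  (n_A = 7, n_B = 7)
Step 2: Count runs R = 6.
Step 3: Under H0 (random ordering), E[R] = 2*n_A*n_B/(n_A+n_B) + 1 = 2*7*7/14 + 1 = 8.0000.
        Var[R] = 2*n_A*n_B*(2*n_A*n_B - n_A - n_B) / ((n_A+n_B)^2 * (n_A+n_B-1)) = 8232/2548 = 3.2308.
        SD[R] = 1.7974.
Step 4: Continuity-corrected z = (R + 0.5 - E[R]) / SD[R] = (6 + 0.5 - 8.0000) / 1.7974 = -0.8345.
Step 5: Two-sided p-value via normal approximation = 2*(1 - Phi(|z|)) = 0.403986.
Step 6: alpha = 0.1. fail to reject H0.

R = 6, z = -0.8345, p = 0.403986, fail to reject H0.


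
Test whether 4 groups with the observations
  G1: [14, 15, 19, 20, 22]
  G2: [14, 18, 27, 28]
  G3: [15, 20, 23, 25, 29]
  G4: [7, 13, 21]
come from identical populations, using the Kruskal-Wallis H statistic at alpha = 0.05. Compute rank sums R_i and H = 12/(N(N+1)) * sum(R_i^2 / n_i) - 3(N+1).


Step 1: Combine all N = 17 observations and assign midranks.
sorted (value, group, rank): (7,G4,1), (13,G4,2), (14,G1,3.5), (14,G2,3.5), (15,G1,5.5), (15,G3,5.5), (18,G2,7), (19,G1,8), (20,G1,9.5), (20,G3,9.5), (21,G4,11), (22,G1,12), (23,G3,13), (25,G3,14), (27,G2,15), (28,G2,16), (29,G3,17)
Step 2: Sum ranks within each group.
R_1 = 38.5 (n_1 = 5)
R_2 = 41.5 (n_2 = 4)
R_3 = 59 (n_3 = 5)
R_4 = 14 (n_4 = 3)
Step 3: H = 12/(N(N+1)) * sum(R_i^2/n_i) - 3(N+1)
     = 12/(17*18) * (38.5^2/5 + 41.5^2/4 + 59^2/5 + 14^2/3) - 3*18
     = 0.039216 * 1488.55 - 54
     = 4.374346.
Step 4: Ties present; correction factor C = 1 - 18/(17^3 - 17) = 0.996324. Corrected H = 4.374346 / 0.996324 = 4.390488.
Step 5: Under H0, H ~ chi^2(3); p-value = 0.222269.
Step 6: alpha = 0.05. fail to reject H0.

H = 4.3905, df = 3, p = 0.222269, fail to reject H0.


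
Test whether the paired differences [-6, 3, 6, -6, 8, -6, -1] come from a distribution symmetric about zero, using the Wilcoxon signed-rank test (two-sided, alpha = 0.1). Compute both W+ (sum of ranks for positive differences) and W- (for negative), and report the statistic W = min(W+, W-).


Step 1: Drop any zero differences (none here) and take |d_i|.
|d| = [6, 3, 6, 6, 8, 6, 1]
Step 2: Midrank |d_i| (ties get averaged ranks).
ranks: |6|->4.5, |3|->2, |6|->4.5, |6|->4.5, |8|->7, |6|->4.5, |1|->1
Step 3: Attach original signs; sum ranks with positive sign and with negative sign.
W+ = 2 + 4.5 + 7 = 13.5
W- = 4.5 + 4.5 + 4.5 + 1 = 14.5
(Check: W+ + W- = 28 should equal n(n+1)/2 = 28.)
Step 4: Test statistic W = min(W+, W-) = 13.5.
Step 5: Ties in |d|, so use the tie-corrected normal approximation.
        E[W] = n(n+1)/4 = 7*8/4 = 14.
        Tie groups: |d|=6 (t=4); sum(t^3 - t) = 60.
        Var[W] = n(n+1)(2n+1)/24 - sum(t^3-t)/48 = 840/24 - 60/48 = 33.75.
        z = (W - E[W]) / sqrt(Var[W]) = (13.5 - 14) / 5.8095 = -0.0861.
        Two-sided p = 2*Phi(z) = 0.931414.
Step 6: alpha = 0.1. fail to reject H0.

W+ = 13.5, W- = 14.5, W = min = 13.5, p = 0.931414, fail to reject H0.


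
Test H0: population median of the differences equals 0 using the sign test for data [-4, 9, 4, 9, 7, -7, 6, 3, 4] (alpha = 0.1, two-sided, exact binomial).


Step 1: Discard zero differences. Original n = 9; n_eff = number of nonzero differences = 9.
Nonzero differences (with sign): -4, +9, +4, +9, +7, -7, +6, +3, +4
Step 2: Count signs: positive = 7, negative = 2.
Step 3: Under H0: P(positive) = 0.5, so the number of positives S ~ Bin(9, 0.5).
Step 4: Two-sided exact p-value = sum of Bin(9,0.5) probabilities at or below the observed probability = 0.179688.
Step 5: alpha = 0.1. fail to reject H0.

n_eff = 9, pos = 7, neg = 2, p = 0.179688, fail to reject H0.


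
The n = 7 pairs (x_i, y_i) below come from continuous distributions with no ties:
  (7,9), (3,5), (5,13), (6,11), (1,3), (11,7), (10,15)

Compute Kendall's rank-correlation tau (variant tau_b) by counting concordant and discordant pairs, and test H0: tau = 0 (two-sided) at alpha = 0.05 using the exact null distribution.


Step 1: Enumerate the 21 unordered pairs (i,j) with i<j and classify each by sign(x_j-x_i) * sign(y_j-y_i).
  (1,2):dx=-4,dy=-4->C; (1,3):dx=-2,dy=+4->D; (1,4):dx=-1,dy=+2->D; (1,5):dx=-6,dy=-6->C
  (1,6):dx=+4,dy=-2->D; (1,7):dx=+3,dy=+6->C; (2,3):dx=+2,dy=+8->C; (2,4):dx=+3,dy=+6->C
  (2,5):dx=-2,dy=-2->C; (2,6):dx=+8,dy=+2->C; (2,7):dx=+7,dy=+10->C; (3,4):dx=+1,dy=-2->D
  (3,5):dx=-4,dy=-10->C; (3,6):dx=+6,dy=-6->D; (3,7):dx=+5,dy=+2->C; (4,5):dx=-5,dy=-8->C
  (4,6):dx=+5,dy=-4->D; (4,7):dx=+4,dy=+4->C; (5,6):dx=+10,dy=+4->C; (5,7):dx=+9,dy=+12->C
  (6,7):dx=-1,dy=+8->D
Step 2: C = 14, D = 7, total pairs = 21.
Step 3: tau = (C - D)/(n(n-1)/2) = (14 - 7)/21 = 0.333333.
Step 4: Exact two-sided p-value (enumerate n! = 5040 permutations of y under H0): p = 0.381349.
Step 5: alpha = 0.05. fail to reject H0.

tau_b = 0.3333 (C=14, D=7), p = 0.381349, fail to reject H0.


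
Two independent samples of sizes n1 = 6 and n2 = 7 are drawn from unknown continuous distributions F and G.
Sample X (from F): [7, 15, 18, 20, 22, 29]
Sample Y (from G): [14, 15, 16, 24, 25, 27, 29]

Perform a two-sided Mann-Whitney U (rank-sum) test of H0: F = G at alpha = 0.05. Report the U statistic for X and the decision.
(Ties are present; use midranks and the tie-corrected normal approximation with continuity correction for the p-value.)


Step 1: Combine and sort all 13 observations; assign midranks.
sorted (value, group): (7,X), (14,Y), (15,X), (15,Y), (16,Y), (18,X), (20,X), (22,X), (24,Y), (25,Y), (27,Y), (29,X), (29,Y)
ranks: 7->1, 14->2, 15->3.5, 15->3.5, 16->5, 18->6, 20->7, 22->8, 24->9, 25->10, 27->11, 29->12.5, 29->12.5
Step 2: Rank sum for X: R1 = 1 + 3.5 + 6 + 7 + 8 + 12.5 = 38.
Step 3: U_X = R1 - n1(n1+1)/2 = 38 - 6*7/2 = 38 - 21 = 17.
       U_Y = n1*n2 - U_X = 42 - 17 = 25.
Step 4: Ties are present, so use the tie-corrected normal approximation (with continuity correction) for the p-value.
Step 5: p-value = 0.616104; compare to alpha = 0.05. fail to reject H0.

U_X = 17, p = 0.616104, fail to reject H0 at alpha = 0.05.


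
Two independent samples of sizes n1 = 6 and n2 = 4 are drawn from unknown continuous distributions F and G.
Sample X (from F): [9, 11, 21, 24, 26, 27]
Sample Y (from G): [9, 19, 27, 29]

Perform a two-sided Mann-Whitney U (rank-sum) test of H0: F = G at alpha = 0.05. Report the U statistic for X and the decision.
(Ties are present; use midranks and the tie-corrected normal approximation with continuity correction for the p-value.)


Step 1: Combine and sort all 10 observations; assign midranks.
sorted (value, group): (9,X), (9,Y), (11,X), (19,Y), (21,X), (24,X), (26,X), (27,X), (27,Y), (29,Y)
ranks: 9->1.5, 9->1.5, 11->3, 19->4, 21->5, 24->6, 26->7, 27->8.5, 27->8.5, 29->10
Step 2: Rank sum for X: R1 = 1.5 + 3 + 5 + 6 + 7 + 8.5 = 31.
Step 3: U_X = R1 - n1(n1+1)/2 = 31 - 6*7/2 = 31 - 21 = 10.
       U_Y = n1*n2 - U_X = 24 - 10 = 14.
Step 4: Ties are present, so use the tie-corrected normal approximation (with continuity correction) for the p-value.
Step 5: p-value = 0.747637; compare to alpha = 0.05. fail to reject H0.

U_X = 10, p = 0.747637, fail to reject H0 at alpha = 0.05.


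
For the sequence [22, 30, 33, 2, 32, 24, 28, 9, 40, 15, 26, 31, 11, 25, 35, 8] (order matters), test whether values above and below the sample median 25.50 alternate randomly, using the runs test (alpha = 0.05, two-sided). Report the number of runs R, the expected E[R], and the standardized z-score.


Step 1: Compute median = 25.50; label A = above, B = below.
Labels in order: BAABABABABAABBAB  (n_A = 8, n_B = 8)
Step 2: Count runs R = 13.
Step 3: Under H0 (random ordering), E[R] = 2*n_A*n_B/(n_A+n_B) + 1 = 2*8*8/16 + 1 = 9.0000.
        Var[R] = 2*n_A*n_B*(2*n_A*n_B - n_A - n_B) / ((n_A+n_B)^2 * (n_A+n_B-1)) = 14336/3840 = 3.7333.
        SD[R] = 1.9322.
Step 4: Continuity-corrected z = (R - 0.5 - E[R]) / SD[R] = (13 - 0.5 - 9.0000) / 1.9322 = 1.8114.
Step 5: Two-sided p-value via normal approximation = 2*(1 - Phi(|z|)) = 0.070076.
Step 6: alpha = 0.05. fail to reject H0.

R = 13, z = 1.8114, p = 0.070076, fail to reject H0.


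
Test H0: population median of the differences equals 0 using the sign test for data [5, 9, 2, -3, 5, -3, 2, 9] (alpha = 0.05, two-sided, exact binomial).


Step 1: Discard zero differences. Original n = 8; n_eff = number of nonzero differences = 8.
Nonzero differences (with sign): +5, +9, +2, -3, +5, -3, +2, +9
Step 2: Count signs: positive = 6, negative = 2.
Step 3: Under H0: P(positive) = 0.5, so the number of positives S ~ Bin(8, 0.5).
Step 4: Two-sided exact p-value = sum of Bin(8,0.5) probabilities at or below the observed probability = 0.289062.
Step 5: alpha = 0.05. fail to reject H0.

n_eff = 8, pos = 6, neg = 2, p = 0.289062, fail to reject H0.


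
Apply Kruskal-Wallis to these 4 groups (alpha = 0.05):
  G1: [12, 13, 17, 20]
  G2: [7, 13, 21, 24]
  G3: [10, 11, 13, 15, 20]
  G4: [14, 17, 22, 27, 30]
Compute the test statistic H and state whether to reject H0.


Step 1: Combine all N = 18 observations and assign midranks.
sorted (value, group, rank): (7,G2,1), (10,G3,2), (11,G3,3), (12,G1,4), (13,G1,6), (13,G2,6), (13,G3,6), (14,G4,8), (15,G3,9), (17,G1,10.5), (17,G4,10.5), (20,G1,12.5), (20,G3,12.5), (21,G2,14), (22,G4,15), (24,G2,16), (27,G4,17), (30,G4,18)
Step 2: Sum ranks within each group.
R_1 = 33 (n_1 = 4)
R_2 = 37 (n_2 = 4)
R_3 = 32.5 (n_3 = 5)
R_4 = 68.5 (n_4 = 5)
Step 3: H = 12/(N(N+1)) * sum(R_i^2/n_i) - 3(N+1)
     = 12/(18*19) * (33^2/4 + 37^2/4 + 32.5^2/5 + 68.5^2/5) - 3*19
     = 0.035088 * 1764.2 - 57
     = 4.901754.
Step 4: Ties present; correction factor C = 1 - 36/(18^3 - 18) = 0.993808. Corrected H = 4.901754 / 0.993808 = 4.932295.
Step 5: Under H0, H ~ chi^2(3); p-value = 0.176823.
Step 6: alpha = 0.05. fail to reject H0.

H = 4.9323, df = 3, p = 0.176823, fail to reject H0.


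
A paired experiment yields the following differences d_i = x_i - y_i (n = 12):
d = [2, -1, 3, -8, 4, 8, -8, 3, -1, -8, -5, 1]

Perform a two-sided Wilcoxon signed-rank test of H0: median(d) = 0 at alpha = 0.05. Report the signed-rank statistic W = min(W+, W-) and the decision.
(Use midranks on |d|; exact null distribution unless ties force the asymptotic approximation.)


Step 1: Drop any zero differences (none here) and take |d_i|.
|d| = [2, 1, 3, 8, 4, 8, 8, 3, 1, 8, 5, 1]
Step 2: Midrank |d_i| (ties get averaged ranks).
ranks: |2|->4, |1|->2, |3|->5.5, |8|->10.5, |4|->7, |8|->10.5, |8|->10.5, |3|->5.5, |1|->2, |8|->10.5, |5|->8, |1|->2
Step 3: Attach original signs; sum ranks with positive sign and with negative sign.
W+ = 4 + 5.5 + 7 + 10.5 + 5.5 + 2 = 34.5
W- = 2 + 10.5 + 10.5 + 2 + 10.5 + 8 = 43.5
(Check: W+ + W- = 78 should equal n(n+1)/2 = 78.)
Step 4: Test statistic W = min(W+, W-) = 34.5.
Step 5: Ties in |d|, so use the tie-corrected normal approximation.
        E[W] = n(n+1)/4 = 12*13/4 = 39.
        Tie groups: |d|=1 (t=3), |d|=3 (t=2), |d|=8 (t=4); sum(t^3 - t) = 90.
        Var[W] = n(n+1)(2n+1)/24 - sum(t^3-t)/48 = 3900/24 - 90/48 = 160.625.
        z = (W - E[W]) / sqrt(Var[W]) = (34.5 - 39) / 12.6738 = -0.3551.
        Two-sided p = 2*Phi(z) = 0.722542.
Step 6: alpha = 0.05. fail to reject H0.

W+ = 34.5, W- = 43.5, W = min = 34.5, p = 0.722542, fail to reject H0.


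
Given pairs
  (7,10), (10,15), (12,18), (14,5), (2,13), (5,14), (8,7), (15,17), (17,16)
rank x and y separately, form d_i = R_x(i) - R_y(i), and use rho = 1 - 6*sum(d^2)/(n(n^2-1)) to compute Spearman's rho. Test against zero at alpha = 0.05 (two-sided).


Step 1: Rank x and y separately (midranks; no ties here).
rank(x): 7->3, 10->5, 12->6, 14->7, 2->1, 5->2, 8->4, 15->8, 17->9
rank(y): 10->3, 15->6, 18->9, 5->1, 13->4, 14->5, 7->2, 17->8, 16->7
Step 2: d_i = R_x(i) - R_y(i); compute d_i^2.
  (3-3)^2=0, (5-6)^2=1, (6-9)^2=9, (7-1)^2=36, (1-4)^2=9, (2-5)^2=9, (4-2)^2=4, (8-8)^2=0, (9-7)^2=4
sum(d^2) = 72.
Step 3: rho = 1 - 6*72 / (9*(9^2 - 1)) = 1 - 432/720 = 0.400000.
Step 4: Under H0, t = rho * sqrt((n-2)/(1-rho^2)) = 1.1547 ~ t(7).
Step 5: Two-sided p-value from the t-distribution with 7 df = 0.286105.
Step 6: alpha = 0.05. fail to reject H0.

rho = 0.4000, p = 0.286105, fail to reject H0 at alpha = 0.05.


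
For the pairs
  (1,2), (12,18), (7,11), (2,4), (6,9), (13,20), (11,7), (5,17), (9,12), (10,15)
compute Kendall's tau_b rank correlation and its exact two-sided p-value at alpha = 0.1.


Step 1: Enumerate the 45 unordered pairs (i,j) with i<j and classify each by sign(x_j-x_i) * sign(y_j-y_i).
  (1,2):dx=+11,dy=+16->C; (1,3):dx=+6,dy=+9->C; (1,4):dx=+1,dy=+2->C; (1,5):dx=+5,dy=+7->C
  (1,6):dx=+12,dy=+18->C; (1,7):dx=+10,dy=+5->C; (1,8):dx=+4,dy=+15->C; (1,9):dx=+8,dy=+10->C
  (1,10):dx=+9,dy=+13->C; (2,3):dx=-5,dy=-7->C; (2,4):dx=-10,dy=-14->C; (2,5):dx=-6,dy=-9->C
  (2,6):dx=+1,dy=+2->C; (2,7):dx=-1,dy=-11->C; (2,8):dx=-7,dy=-1->C; (2,9):dx=-3,dy=-6->C
  (2,10):dx=-2,dy=-3->C; (3,4):dx=-5,dy=-7->C; (3,5):dx=-1,dy=-2->C; (3,6):dx=+6,dy=+9->C
  (3,7):dx=+4,dy=-4->D; (3,8):dx=-2,dy=+6->D; (3,9):dx=+2,dy=+1->C; (3,10):dx=+3,dy=+4->C
  (4,5):dx=+4,dy=+5->C; (4,6):dx=+11,dy=+16->C; (4,7):dx=+9,dy=+3->C; (4,8):dx=+3,dy=+13->C
  (4,9):dx=+7,dy=+8->C; (4,10):dx=+8,dy=+11->C; (5,6):dx=+7,dy=+11->C; (5,7):dx=+5,dy=-2->D
  (5,8):dx=-1,dy=+8->D; (5,9):dx=+3,dy=+3->C; (5,10):dx=+4,dy=+6->C; (6,7):dx=-2,dy=-13->C
  (6,8):dx=-8,dy=-3->C; (6,9):dx=-4,dy=-8->C; (6,10):dx=-3,dy=-5->C; (7,8):dx=-6,dy=+10->D
  (7,9):dx=-2,dy=+5->D; (7,10):dx=-1,dy=+8->D; (8,9):dx=+4,dy=-5->D; (8,10):dx=+5,dy=-2->D
  (9,10):dx=+1,dy=+3->C
Step 2: C = 36, D = 9, total pairs = 45.
Step 3: tau = (C - D)/(n(n-1)/2) = (36 - 9)/45 = 0.600000.
Step 4: Exact two-sided p-value (enumerate n! = 3628800 permutations of y under H0): p = 0.016666.
Step 5: alpha = 0.1. reject H0.

tau_b = 0.6000 (C=36, D=9), p = 0.016666, reject H0.


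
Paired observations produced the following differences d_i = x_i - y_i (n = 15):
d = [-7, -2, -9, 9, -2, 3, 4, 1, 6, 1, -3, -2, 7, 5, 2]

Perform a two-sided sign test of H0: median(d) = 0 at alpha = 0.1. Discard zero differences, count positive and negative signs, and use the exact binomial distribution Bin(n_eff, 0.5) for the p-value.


Step 1: Discard zero differences. Original n = 15; n_eff = number of nonzero differences = 15.
Nonzero differences (with sign): -7, -2, -9, +9, -2, +3, +4, +1, +6, +1, -3, -2, +7, +5, +2
Step 2: Count signs: positive = 9, negative = 6.
Step 3: Under H0: P(positive) = 0.5, so the number of positives S ~ Bin(15, 0.5).
Step 4: Two-sided exact p-value = sum of Bin(15,0.5) probabilities at or below the observed probability = 0.607239.
Step 5: alpha = 0.1. fail to reject H0.

n_eff = 15, pos = 9, neg = 6, p = 0.607239, fail to reject H0.


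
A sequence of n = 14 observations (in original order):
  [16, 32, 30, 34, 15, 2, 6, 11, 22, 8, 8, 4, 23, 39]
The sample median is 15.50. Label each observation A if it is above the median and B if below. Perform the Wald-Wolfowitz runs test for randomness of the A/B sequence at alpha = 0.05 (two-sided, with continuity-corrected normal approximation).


Step 1: Compute median = 15.50; label A = above, B = below.
Labels in order: AAAABBBBABBBAA  (n_A = 7, n_B = 7)
Step 2: Count runs R = 5.
Step 3: Under H0 (random ordering), E[R] = 2*n_A*n_B/(n_A+n_B) + 1 = 2*7*7/14 + 1 = 8.0000.
        Var[R] = 2*n_A*n_B*(2*n_A*n_B - n_A - n_B) / ((n_A+n_B)^2 * (n_A+n_B-1)) = 8232/2548 = 3.2308.
        SD[R] = 1.7974.
Step 4: Continuity-corrected z = (R + 0.5 - E[R]) / SD[R] = (5 + 0.5 - 8.0000) / 1.7974 = -1.3909.
Step 5: Two-sided p-value via normal approximation = 2*(1 - Phi(|z|)) = 0.164264.
Step 6: alpha = 0.05. fail to reject H0.

R = 5, z = -1.3909, p = 0.164264, fail to reject H0.


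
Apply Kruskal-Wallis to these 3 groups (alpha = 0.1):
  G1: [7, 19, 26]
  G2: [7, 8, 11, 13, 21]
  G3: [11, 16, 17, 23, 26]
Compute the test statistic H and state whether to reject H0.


Step 1: Combine all N = 13 observations and assign midranks.
sorted (value, group, rank): (7,G1,1.5), (7,G2,1.5), (8,G2,3), (11,G2,4.5), (11,G3,4.5), (13,G2,6), (16,G3,7), (17,G3,8), (19,G1,9), (21,G2,10), (23,G3,11), (26,G1,12.5), (26,G3,12.5)
Step 2: Sum ranks within each group.
R_1 = 23 (n_1 = 3)
R_2 = 25 (n_2 = 5)
R_3 = 43 (n_3 = 5)
Step 3: H = 12/(N(N+1)) * sum(R_i^2/n_i) - 3(N+1)
     = 12/(13*14) * (23^2/3 + 25^2/5 + 43^2/5) - 3*14
     = 0.065934 * 671.133 - 42
     = 2.250549.
Step 4: Ties present; correction factor C = 1 - 18/(13^3 - 13) = 0.991758. Corrected H = 2.250549 / 0.991758 = 2.269252.
Step 5: Under H0, H ~ chi^2(2); p-value = 0.321542.
Step 6: alpha = 0.1. fail to reject H0.

H = 2.2693, df = 2, p = 0.321542, fail to reject H0.


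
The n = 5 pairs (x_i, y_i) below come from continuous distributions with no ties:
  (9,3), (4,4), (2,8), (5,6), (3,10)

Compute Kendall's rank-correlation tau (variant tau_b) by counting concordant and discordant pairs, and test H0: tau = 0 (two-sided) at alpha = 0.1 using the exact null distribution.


Step 1: Enumerate the 10 unordered pairs (i,j) with i<j and classify each by sign(x_j-x_i) * sign(y_j-y_i).
  (1,2):dx=-5,dy=+1->D; (1,3):dx=-7,dy=+5->D; (1,4):dx=-4,dy=+3->D; (1,5):dx=-6,dy=+7->D
  (2,3):dx=-2,dy=+4->D; (2,4):dx=+1,dy=+2->C; (2,5):dx=-1,dy=+6->D; (3,4):dx=+3,dy=-2->D
  (3,5):dx=+1,dy=+2->C; (4,5):dx=-2,dy=+4->D
Step 2: C = 2, D = 8, total pairs = 10.
Step 3: tau = (C - D)/(n(n-1)/2) = (2 - 8)/10 = -0.600000.
Step 4: Exact two-sided p-value (enumerate n! = 120 permutations of y under H0): p = 0.233333.
Step 5: alpha = 0.1. fail to reject H0.

tau_b = -0.6000 (C=2, D=8), p = 0.233333, fail to reject H0.


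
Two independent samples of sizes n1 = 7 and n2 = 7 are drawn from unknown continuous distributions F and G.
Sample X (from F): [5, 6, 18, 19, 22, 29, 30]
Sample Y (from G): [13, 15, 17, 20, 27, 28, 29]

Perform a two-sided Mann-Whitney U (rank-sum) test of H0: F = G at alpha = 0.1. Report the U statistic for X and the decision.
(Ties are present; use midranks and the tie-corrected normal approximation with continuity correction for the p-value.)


Step 1: Combine and sort all 14 observations; assign midranks.
sorted (value, group): (5,X), (6,X), (13,Y), (15,Y), (17,Y), (18,X), (19,X), (20,Y), (22,X), (27,Y), (28,Y), (29,X), (29,Y), (30,X)
ranks: 5->1, 6->2, 13->3, 15->4, 17->5, 18->6, 19->7, 20->8, 22->9, 27->10, 28->11, 29->12.5, 29->12.5, 30->14
Step 2: Rank sum for X: R1 = 1 + 2 + 6 + 7 + 9 + 12.5 + 14 = 51.5.
Step 3: U_X = R1 - n1(n1+1)/2 = 51.5 - 7*8/2 = 51.5 - 28 = 23.5.
       U_Y = n1*n2 - U_X = 49 - 23.5 = 25.5.
Step 4: Ties are present, so use the tie-corrected normal approximation (with continuity correction) for the p-value.
Step 5: p-value = 0.949004; compare to alpha = 0.1. fail to reject H0.

U_X = 23.5, p = 0.949004, fail to reject H0 at alpha = 0.1.


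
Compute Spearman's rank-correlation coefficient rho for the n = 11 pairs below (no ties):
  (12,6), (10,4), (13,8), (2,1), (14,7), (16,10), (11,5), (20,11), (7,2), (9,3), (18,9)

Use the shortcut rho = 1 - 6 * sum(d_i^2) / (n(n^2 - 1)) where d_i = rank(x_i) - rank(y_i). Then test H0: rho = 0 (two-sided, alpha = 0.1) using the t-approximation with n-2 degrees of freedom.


Step 1: Rank x and y separately (midranks; no ties here).
rank(x): 12->6, 10->4, 13->7, 2->1, 14->8, 16->9, 11->5, 20->11, 7->2, 9->3, 18->10
rank(y): 6->6, 4->4, 8->8, 1->1, 7->7, 10->10, 5->5, 11->11, 2->2, 3->3, 9->9
Step 2: d_i = R_x(i) - R_y(i); compute d_i^2.
  (6-6)^2=0, (4-4)^2=0, (7-8)^2=1, (1-1)^2=0, (8-7)^2=1, (9-10)^2=1, (5-5)^2=0, (11-11)^2=0, (2-2)^2=0, (3-3)^2=0, (10-9)^2=1
sum(d^2) = 4.
Step 3: rho = 1 - 6*4 / (11*(11^2 - 1)) = 1 - 24/1320 = 0.981818.
Step 4: Under H0, t = rho * sqrt((n-2)/(1-rho^2)) = 15.5168 ~ t(9).
Step 5: Two-sided p-value from the t-distribution with 9 df = 0.000000.
Step 6: alpha = 0.1. reject H0.

rho = 0.9818, p = 0.000000, reject H0 at alpha = 0.1.


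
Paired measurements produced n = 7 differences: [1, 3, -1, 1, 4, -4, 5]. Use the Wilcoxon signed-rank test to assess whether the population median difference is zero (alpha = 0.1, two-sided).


Step 1: Drop any zero differences (none here) and take |d_i|.
|d| = [1, 3, 1, 1, 4, 4, 5]
Step 2: Midrank |d_i| (ties get averaged ranks).
ranks: |1|->2, |3|->4, |1|->2, |1|->2, |4|->5.5, |4|->5.5, |5|->7
Step 3: Attach original signs; sum ranks with positive sign and with negative sign.
W+ = 2 + 4 + 2 + 5.5 + 7 = 20.5
W- = 2 + 5.5 = 7.5
(Check: W+ + W- = 28 should equal n(n+1)/2 = 28.)
Step 4: Test statistic W = min(W+, W-) = 7.5.
Step 5: Ties in |d|, so use the tie-corrected normal approximation.
        E[W] = n(n+1)/4 = 7*8/4 = 14.
        Tie groups: |d|=1 (t=3), |d|=4 (t=2); sum(t^3 - t) = 30.
        Var[W] = n(n+1)(2n+1)/24 - sum(t^3-t)/48 = 840/24 - 30/48 = 34.375.
        z = (W - E[W]) / sqrt(Var[W]) = (7.5 - 14) / 5.8630 = -1.1086.
        Two-sided p = 2*Phi(z) = 0.267584.
Step 6: alpha = 0.1. fail to reject H0.

W+ = 20.5, W- = 7.5, W = min = 7.5, p = 0.267584, fail to reject H0.


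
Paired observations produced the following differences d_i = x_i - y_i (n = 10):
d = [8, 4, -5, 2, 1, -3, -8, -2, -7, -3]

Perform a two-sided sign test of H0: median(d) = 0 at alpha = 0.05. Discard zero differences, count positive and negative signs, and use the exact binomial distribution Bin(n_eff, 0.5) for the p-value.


Step 1: Discard zero differences. Original n = 10; n_eff = number of nonzero differences = 10.
Nonzero differences (with sign): +8, +4, -5, +2, +1, -3, -8, -2, -7, -3
Step 2: Count signs: positive = 4, negative = 6.
Step 3: Under H0: P(positive) = 0.5, so the number of positives S ~ Bin(10, 0.5).
Step 4: Two-sided exact p-value = sum of Bin(10,0.5) probabilities at or below the observed probability = 0.753906.
Step 5: alpha = 0.05. fail to reject H0.

n_eff = 10, pos = 4, neg = 6, p = 0.753906, fail to reject H0.


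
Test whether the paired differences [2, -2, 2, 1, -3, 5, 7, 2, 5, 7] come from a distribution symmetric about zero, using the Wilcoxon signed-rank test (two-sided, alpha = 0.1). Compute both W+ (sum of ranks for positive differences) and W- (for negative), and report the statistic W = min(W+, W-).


Step 1: Drop any zero differences (none here) and take |d_i|.
|d| = [2, 2, 2, 1, 3, 5, 7, 2, 5, 7]
Step 2: Midrank |d_i| (ties get averaged ranks).
ranks: |2|->3.5, |2|->3.5, |2|->3.5, |1|->1, |3|->6, |5|->7.5, |7|->9.5, |2|->3.5, |5|->7.5, |7|->9.5
Step 3: Attach original signs; sum ranks with positive sign and with negative sign.
W+ = 3.5 + 3.5 + 1 + 7.5 + 9.5 + 3.5 + 7.5 + 9.5 = 45.5
W- = 3.5 + 6 = 9.5
(Check: W+ + W- = 55 should equal n(n+1)/2 = 55.)
Step 4: Test statistic W = min(W+, W-) = 9.5.
Step 5: Ties in |d|, so use the tie-corrected normal approximation.
        E[W] = n(n+1)/4 = 10*11/4 = 27.5.
        Tie groups: |d|=2 (t=4), |d|=5 (t=2), |d|=7 (t=2); sum(t^3 - t) = 72.
        Var[W] = n(n+1)(2n+1)/24 - sum(t^3-t)/48 = 2310/24 - 72/48 = 94.75.
        z = (W - E[W]) / sqrt(Var[W]) = (9.5 - 27.5) / 9.7340 = -1.8492.
        Two-sided p = 2*Phi(z) = 0.064430.
Step 6: alpha = 0.1. reject H0.

W+ = 45.5, W- = 9.5, W = min = 9.5, p = 0.064430, reject H0.


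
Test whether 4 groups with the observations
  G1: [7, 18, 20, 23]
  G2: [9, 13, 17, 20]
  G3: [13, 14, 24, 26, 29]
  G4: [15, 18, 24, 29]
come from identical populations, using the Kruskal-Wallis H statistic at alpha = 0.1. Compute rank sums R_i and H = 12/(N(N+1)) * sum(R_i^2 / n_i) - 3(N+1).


Step 1: Combine all N = 17 observations and assign midranks.
sorted (value, group, rank): (7,G1,1), (9,G2,2), (13,G2,3.5), (13,G3,3.5), (14,G3,5), (15,G4,6), (17,G2,7), (18,G1,8.5), (18,G4,8.5), (20,G1,10.5), (20,G2,10.5), (23,G1,12), (24,G3,13.5), (24,G4,13.5), (26,G3,15), (29,G3,16.5), (29,G4,16.5)
Step 2: Sum ranks within each group.
R_1 = 32 (n_1 = 4)
R_2 = 23 (n_2 = 4)
R_3 = 53.5 (n_3 = 5)
R_4 = 44.5 (n_4 = 4)
Step 3: H = 12/(N(N+1)) * sum(R_i^2/n_i) - 3(N+1)
     = 12/(17*18) * (32^2/4 + 23^2/4 + 53.5^2/5 + 44.5^2/4) - 3*18
     = 0.039216 * 1455.76 - 54
     = 3.088725.
Step 4: Ties present; correction factor C = 1 - 30/(17^3 - 17) = 0.993873. Corrected H = 3.088725 / 0.993873 = 3.107768.
Step 5: Under H0, H ~ chi^2(3); p-value = 0.375306.
Step 6: alpha = 0.1. fail to reject H0.

H = 3.1078, df = 3, p = 0.375306, fail to reject H0.


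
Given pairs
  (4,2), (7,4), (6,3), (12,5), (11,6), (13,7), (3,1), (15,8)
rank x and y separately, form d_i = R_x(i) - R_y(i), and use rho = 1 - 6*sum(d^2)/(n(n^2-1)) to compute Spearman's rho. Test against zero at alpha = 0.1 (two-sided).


Step 1: Rank x and y separately (midranks; no ties here).
rank(x): 4->2, 7->4, 6->3, 12->6, 11->5, 13->7, 3->1, 15->8
rank(y): 2->2, 4->4, 3->3, 5->5, 6->6, 7->7, 1->1, 8->8
Step 2: d_i = R_x(i) - R_y(i); compute d_i^2.
  (2-2)^2=0, (4-4)^2=0, (3-3)^2=0, (6-5)^2=1, (5-6)^2=1, (7-7)^2=0, (1-1)^2=0, (8-8)^2=0
sum(d^2) = 2.
Step 3: rho = 1 - 6*2 / (8*(8^2 - 1)) = 1 - 12/504 = 0.976190.
Step 4: Under H0, t = rho * sqrt((n-2)/(1-rho^2)) = 11.0235 ~ t(6).
Step 5: Two-sided p-value from the t-distribution with 6 df = 0.000033.
Step 6: alpha = 0.1. reject H0.

rho = 0.9762, p = 0.000033, reject H0 at alpha = 0.1.


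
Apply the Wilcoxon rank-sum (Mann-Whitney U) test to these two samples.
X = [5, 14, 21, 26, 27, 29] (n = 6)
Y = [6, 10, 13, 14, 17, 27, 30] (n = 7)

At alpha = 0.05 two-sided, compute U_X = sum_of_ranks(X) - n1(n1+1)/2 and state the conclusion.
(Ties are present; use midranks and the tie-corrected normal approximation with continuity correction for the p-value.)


Step 1: Combine and sort all 13 observations; assign midranks.
sorted (value, group): (5,X), (6,Y), (10,Y), (13,Y), (14,X), (14,Y), (17,Y), (21,X), (26,X), (27,X), (27,Y), (29,X), (30,Y)
ranks: 5->1, 6->2, 10->3, 13->4, 14->5.5, 14->5.5, 17->7, 21->8, 26->9, 27->10.5, 27->10.5, 29->12, 30->13
Step 2: Rank sum for X: R1 = 1 + 5.5 + 8 + 9 + 10.5 + 12 = 46.
Step 3: U_X = R1 - n1(n1+1)/2 = 46 - 6*7/2 = 46 - 21 = 25.
       U_Y = n1*n2 - U_X = 42 - 25 = 17.
Step 4: Ties are present, so use the tie-corrected normal approximation (with continuity correction) for the p-value.
Step 5: p-value = 0.616104; compare to alpha = 0.05. fail to reject H0.

U_X = 25, p = 0.616104, fail to reject H0 at alpha = 0.05.


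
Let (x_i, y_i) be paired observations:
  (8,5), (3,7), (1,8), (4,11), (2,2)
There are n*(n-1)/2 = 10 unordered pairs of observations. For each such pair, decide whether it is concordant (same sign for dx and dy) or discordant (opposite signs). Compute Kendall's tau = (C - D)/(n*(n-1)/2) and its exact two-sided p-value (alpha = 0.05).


Step 1: Enumerate the 10 unordered pairs (i,j) with i<j and classify each by sign(x_j-x_i) * sign(y_j-y_i).
  (1,2):dx=-5,dy=+2->D; (1,3):dx=-7,dy=+3->D; (1,4):dx=-4,dy=+6->D; (1,5):dx=-6,dy=-3->C
  (2,3):dx=-2,dy=+1->D; (2,4):dx=+1,dy=+4->C; (2,5):dx=-1,dy=-5->C; (3,4):dx=+3,dy=+3->C
  (3,5):dx=+1,dy=-6->D; (4,5):dx=-2,dy=-9->C
Step 2: C = 5, D = 5, total pairs = 10.
Step 3: tau = (C - D)/(n(n-1)/2) = (5 - 5)/10 = 0.000000.
Step 4: Exact two-sided p-value (enumerate n! = 120 permutations of y under H0): p = 1.000000.
Step 5: alpha = 0.05. fail to reject H0.

tau_b = 0.0000 (C=5, D=5), p = 1.000000, fail to reject H0.


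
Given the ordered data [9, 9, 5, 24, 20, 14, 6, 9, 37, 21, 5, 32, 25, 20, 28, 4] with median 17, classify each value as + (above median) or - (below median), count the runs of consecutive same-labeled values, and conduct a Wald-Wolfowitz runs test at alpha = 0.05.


Step 1: Compute median = 17; label A = above, B = below.
Labels in order: BBBAABBBAABAAAAB  (n_A = 8, n_B = 8)
Step 2: Count runs R = 7.
Step 3: Under H0 (random ordering), E[R] = 2*n_A*n_B/(n_A+n_B) + 1 = 2*8*8/16 + 1 = 9.0000.
        Var[R] = 2*n_A*n_B*(2*n_A*n_B - n_A - n_B) / ((n_A+n_B)^2 * (n_A+n_B-1)) = 14336/3840 = 3.7333.
        SD[R] = 1.9322.
Step 4: Continuity-corrected z = (R + 0.5 - E[R]) / SD[R] = (7 + 0.5 - 9.0000) / 1.9322 = -0.7763.
Step 5: Two-sided p-value via normal approximation = 2*(1 - Phi(|z|)) = 0.437558.
Step 6: alpha = 0.05. fail to reject H0.

R = 7, z = -0.7763, p = 0.437558, fail to reject H0.


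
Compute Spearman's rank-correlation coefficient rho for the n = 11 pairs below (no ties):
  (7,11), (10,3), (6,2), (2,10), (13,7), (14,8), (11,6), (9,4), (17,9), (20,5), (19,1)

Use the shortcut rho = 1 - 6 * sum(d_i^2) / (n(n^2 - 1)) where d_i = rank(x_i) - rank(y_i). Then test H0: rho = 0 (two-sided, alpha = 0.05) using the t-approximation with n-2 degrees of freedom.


Step 1: Rank x and y separately (midranks; no ties here).
rank(x): 7->3, 10->5, 6->2, 2->1, 13->7, 14->8, 11->6, 9->4, 17->9, 20->11, 19->10
rank(y): 11->11, 3->3, 2->2, 10->10, 7->7, 8->8, 6->6, 4->4, 9->9, 5->5, 1->1
Step 2: d_i = R_x(i) - R_y(i); compute d_i^2.
  (3-11)^2=64, (5-3)^2=4, (2-2)^2=0, (1-10)^2=81, (7-7)^2=0, (8-8)^2=0, (6-6)^2=0, (4-4)^2=0, (9-9)^2=0, (11-5)^2=36, (10-1)^2=81
sum(d^2) = 266.
Step 3: rho = 1 - 6*266 / (11*(11^2 - 1)) = 1 - 1596/1320 = -0.209091.
Step 4: Under H0, t = rho * sqrt((n-2)/(1-rho^2)) = -0.6415 ~ t(9).
Step 5: Two-sided p-value from the t-distribution with 9 df = 0.537221.
Step 6: alpha = 0.05. fail to reject H0.

rho = -0.2091, p = 0.537221, fail to reject H0 at alpha = 0.05.
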